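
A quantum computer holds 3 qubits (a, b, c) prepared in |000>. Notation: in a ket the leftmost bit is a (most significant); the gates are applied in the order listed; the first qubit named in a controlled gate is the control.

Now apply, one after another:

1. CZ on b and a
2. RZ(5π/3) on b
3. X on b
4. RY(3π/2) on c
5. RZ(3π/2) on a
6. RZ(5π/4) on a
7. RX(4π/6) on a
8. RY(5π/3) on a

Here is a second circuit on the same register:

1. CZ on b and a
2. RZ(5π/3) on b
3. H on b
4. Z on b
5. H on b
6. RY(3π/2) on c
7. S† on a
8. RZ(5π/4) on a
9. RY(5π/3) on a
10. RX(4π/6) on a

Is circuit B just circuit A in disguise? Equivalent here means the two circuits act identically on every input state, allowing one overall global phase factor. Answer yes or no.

No, they are not equivalent — no single phase factor reconciles the two unitaries.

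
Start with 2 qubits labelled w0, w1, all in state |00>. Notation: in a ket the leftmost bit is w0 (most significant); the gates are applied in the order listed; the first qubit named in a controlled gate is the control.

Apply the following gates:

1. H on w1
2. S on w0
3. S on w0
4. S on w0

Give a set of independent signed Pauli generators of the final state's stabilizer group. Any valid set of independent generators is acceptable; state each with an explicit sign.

The final state is stabilized by the group generated by +IX, +ZI; other independent generating sets are equally valid.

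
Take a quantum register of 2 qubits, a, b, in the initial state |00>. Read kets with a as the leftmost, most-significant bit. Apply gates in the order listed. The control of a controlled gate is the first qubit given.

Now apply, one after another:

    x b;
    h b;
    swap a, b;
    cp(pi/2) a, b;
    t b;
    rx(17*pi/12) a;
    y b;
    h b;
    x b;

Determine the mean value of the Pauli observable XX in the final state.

In the final state, XX has expectation 1.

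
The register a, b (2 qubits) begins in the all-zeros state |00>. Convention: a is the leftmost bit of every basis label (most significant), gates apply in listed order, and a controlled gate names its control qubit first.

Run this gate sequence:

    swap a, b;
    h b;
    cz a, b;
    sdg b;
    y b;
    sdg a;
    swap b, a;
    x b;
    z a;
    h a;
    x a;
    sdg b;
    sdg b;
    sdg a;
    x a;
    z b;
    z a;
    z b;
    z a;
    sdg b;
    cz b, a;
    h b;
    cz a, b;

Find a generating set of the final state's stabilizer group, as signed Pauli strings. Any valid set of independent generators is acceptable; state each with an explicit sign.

The final state is stabilized by the group generated by -XZ, -ZX; other independent generating sets are equally valid.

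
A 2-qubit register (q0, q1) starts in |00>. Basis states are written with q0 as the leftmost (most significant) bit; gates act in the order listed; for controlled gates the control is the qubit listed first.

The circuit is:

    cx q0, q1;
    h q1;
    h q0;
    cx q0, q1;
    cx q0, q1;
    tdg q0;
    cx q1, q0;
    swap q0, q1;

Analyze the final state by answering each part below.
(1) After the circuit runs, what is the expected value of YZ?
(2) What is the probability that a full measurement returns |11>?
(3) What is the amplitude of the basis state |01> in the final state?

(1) The expectation value of YZ is -sqrt(2)/2. Key observation: steps 4-5 multiply out to the identity, so the circuit reduces to the remaining gates.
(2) The probability of measuring |11> is 1/4.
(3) The final state's coefficient on |01> equals -exp(3*I*pi/4)/2.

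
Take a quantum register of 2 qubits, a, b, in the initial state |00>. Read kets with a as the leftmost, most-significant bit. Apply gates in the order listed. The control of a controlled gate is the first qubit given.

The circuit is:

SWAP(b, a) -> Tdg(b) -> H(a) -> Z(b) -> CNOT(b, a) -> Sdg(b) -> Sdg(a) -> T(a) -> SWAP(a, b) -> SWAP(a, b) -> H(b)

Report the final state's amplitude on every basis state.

After the circuit, the state carries amplitude 1/2 on |00>, 1/2 on |01>, -exp(3*I*pi/4)/2 on |10>, -exp(3*I*pi/4)/2 on |11>. Key observation: the block from step 9 through step 10 cancels to the identity and can be dropped.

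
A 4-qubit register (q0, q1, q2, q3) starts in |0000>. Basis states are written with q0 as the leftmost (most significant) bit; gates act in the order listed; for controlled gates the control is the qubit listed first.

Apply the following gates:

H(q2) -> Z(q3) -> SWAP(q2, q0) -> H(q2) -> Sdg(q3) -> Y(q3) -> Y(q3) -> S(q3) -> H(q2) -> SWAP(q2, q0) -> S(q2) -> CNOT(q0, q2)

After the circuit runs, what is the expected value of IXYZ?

The observable IXYZ averages to 0. Key observation: steps 3-10 multiply out to the identity, so the circuit reduces to the remaining gates.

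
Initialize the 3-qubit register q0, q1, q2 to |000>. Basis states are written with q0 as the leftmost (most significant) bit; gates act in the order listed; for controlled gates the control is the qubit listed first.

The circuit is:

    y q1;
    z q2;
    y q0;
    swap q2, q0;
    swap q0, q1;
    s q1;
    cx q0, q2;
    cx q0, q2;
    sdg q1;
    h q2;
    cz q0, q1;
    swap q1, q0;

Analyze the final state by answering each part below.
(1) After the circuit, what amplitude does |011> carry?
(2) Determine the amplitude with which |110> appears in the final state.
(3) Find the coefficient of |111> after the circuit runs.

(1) |011> carries amplitude sqrt(2)/2 in the final state. Key observation: gates 6-9 undo each other exactly, leaving only the rest of the circuit to track.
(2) The amplitude on |110> is 0.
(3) The amplitude on |111> is 0.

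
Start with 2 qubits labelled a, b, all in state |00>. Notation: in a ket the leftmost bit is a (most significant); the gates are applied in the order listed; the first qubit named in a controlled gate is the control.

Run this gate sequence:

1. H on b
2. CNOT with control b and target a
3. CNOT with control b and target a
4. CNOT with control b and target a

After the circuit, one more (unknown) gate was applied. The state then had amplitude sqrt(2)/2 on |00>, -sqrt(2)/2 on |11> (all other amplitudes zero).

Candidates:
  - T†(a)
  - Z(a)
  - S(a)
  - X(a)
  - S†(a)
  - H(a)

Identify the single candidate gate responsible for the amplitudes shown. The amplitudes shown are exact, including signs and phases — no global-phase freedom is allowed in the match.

The unique candidate consistent with the amplitudes is Z(a).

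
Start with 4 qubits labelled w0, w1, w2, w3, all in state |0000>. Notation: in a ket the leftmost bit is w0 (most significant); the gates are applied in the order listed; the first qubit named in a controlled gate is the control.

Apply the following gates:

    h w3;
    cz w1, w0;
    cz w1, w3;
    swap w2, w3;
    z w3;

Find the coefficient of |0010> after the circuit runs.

The final state's coefficient on |0010> equals sqrt(2)/2.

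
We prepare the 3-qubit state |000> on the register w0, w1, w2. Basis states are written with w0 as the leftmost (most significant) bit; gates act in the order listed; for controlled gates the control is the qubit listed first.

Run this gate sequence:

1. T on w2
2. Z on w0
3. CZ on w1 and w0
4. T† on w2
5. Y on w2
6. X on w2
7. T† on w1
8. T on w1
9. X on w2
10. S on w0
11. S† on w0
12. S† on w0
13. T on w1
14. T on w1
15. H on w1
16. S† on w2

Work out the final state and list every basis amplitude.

The final amplitudes are sqrt(2)/2 on |001>, sqrt(2)/2 on |011>, and 0 on every other basis state. Key observation: gates 10-11 undo each other exactly, leaving only the rest of the circuit to track.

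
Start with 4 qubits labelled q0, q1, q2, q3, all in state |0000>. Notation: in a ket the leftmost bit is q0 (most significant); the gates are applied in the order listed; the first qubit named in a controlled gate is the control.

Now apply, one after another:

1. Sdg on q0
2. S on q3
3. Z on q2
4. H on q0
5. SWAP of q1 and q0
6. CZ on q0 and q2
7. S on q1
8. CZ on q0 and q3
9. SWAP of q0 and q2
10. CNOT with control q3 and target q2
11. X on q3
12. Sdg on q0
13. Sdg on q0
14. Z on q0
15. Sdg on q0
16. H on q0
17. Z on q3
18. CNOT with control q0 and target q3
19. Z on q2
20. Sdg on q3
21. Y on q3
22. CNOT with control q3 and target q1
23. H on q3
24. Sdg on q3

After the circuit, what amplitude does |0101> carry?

|0101> carries amplitude sqrt(2)/4 in the final state.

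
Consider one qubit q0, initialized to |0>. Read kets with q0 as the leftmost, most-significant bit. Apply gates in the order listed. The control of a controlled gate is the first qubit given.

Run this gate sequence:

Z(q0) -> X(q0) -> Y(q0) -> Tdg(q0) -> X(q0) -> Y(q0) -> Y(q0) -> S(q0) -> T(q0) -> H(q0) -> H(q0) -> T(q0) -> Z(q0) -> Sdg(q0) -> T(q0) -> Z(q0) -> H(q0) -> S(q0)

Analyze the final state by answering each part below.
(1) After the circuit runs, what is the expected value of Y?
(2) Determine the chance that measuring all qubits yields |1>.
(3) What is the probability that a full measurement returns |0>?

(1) The expectation value of Y is -1.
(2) The probability of measuring |1> is 1/2.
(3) Outcome |0> occurs with probability 1/2.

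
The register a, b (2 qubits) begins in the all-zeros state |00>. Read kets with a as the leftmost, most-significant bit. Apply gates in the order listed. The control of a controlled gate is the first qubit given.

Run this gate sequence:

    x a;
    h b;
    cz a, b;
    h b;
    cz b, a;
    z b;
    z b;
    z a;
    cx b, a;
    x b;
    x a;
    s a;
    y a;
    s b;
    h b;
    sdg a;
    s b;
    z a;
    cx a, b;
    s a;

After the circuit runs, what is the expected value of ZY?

The observable ZY averages to 1.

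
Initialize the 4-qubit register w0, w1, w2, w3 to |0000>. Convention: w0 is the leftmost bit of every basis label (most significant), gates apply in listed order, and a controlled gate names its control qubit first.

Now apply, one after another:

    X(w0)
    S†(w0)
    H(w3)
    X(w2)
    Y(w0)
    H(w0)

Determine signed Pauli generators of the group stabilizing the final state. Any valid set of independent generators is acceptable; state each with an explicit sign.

The final state is stabilized by the group generated by +XIII, +IIIX, +IZII, -IIZI; other independent generating sets are equally valid.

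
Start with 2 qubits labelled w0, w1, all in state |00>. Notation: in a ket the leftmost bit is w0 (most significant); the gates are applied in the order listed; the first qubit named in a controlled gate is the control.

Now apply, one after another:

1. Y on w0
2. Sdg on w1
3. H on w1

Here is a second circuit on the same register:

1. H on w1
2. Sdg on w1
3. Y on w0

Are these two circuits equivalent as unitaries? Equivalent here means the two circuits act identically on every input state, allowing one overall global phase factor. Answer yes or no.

No, they are not equivalent — no single phase factor reconciles the two unitaries.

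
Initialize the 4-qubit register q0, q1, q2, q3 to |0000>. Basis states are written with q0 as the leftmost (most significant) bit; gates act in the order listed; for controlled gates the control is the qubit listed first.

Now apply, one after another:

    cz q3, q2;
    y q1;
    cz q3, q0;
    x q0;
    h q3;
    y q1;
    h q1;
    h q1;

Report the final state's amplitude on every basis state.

After the circuit, the state carries amplitude sqrt(2)/2 on |1000>, sqrt(2)/2 on |1001>, and 0 on every other basis state.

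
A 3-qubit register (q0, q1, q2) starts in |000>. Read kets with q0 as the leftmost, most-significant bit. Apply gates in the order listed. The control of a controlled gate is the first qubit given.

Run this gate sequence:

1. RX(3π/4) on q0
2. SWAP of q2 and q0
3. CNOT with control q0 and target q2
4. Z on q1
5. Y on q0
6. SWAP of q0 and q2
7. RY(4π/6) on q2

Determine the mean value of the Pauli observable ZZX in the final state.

The expectation value of ZZX is sqrt(6)/4.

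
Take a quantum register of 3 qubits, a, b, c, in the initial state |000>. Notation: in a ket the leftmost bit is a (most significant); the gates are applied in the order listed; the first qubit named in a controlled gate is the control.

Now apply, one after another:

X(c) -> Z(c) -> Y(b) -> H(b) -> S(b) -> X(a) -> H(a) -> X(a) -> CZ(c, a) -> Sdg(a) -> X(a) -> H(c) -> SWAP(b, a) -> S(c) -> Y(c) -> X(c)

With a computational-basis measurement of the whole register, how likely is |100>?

A full measurement returns |100> with probability 1/8.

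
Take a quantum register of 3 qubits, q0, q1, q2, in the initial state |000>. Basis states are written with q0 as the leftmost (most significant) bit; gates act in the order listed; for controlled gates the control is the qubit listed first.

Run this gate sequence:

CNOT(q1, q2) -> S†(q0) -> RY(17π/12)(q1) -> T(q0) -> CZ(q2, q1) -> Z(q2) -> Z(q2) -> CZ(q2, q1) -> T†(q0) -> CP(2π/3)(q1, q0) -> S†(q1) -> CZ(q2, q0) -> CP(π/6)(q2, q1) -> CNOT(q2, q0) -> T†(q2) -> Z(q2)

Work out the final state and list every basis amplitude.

The resulting statevector has amplitude -sqrt(3*sqrt(2) + 6)/4 + sqrt(2 - sqrt(2))/4 on |000>, -I*sqrt(sqrt(2) + 2)/4 - I*sqrt(6 - 3*sqrt(2))/4 on |010>, and 0 on every other basis state. Key observation: the block from step 4 through step 9 cancels to the identity and can be dropped.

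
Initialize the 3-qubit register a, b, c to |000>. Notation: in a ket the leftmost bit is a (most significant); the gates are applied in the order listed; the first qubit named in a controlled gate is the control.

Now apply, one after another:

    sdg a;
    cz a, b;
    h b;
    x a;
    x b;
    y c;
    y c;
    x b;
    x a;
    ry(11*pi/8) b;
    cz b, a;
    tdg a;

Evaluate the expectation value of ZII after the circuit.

The observable ZII averages to 1. Key observation: the block from step 4 through step 9 cancels to the identity and can be dropped.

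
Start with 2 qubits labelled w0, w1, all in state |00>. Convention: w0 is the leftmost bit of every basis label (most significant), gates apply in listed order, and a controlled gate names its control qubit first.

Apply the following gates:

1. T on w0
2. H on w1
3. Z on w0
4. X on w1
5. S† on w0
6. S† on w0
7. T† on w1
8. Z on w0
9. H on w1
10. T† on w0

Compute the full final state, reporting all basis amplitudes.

After the circuit, the state carries amplitude 1/2 - exp(3*I*pi/4)/2 on |00>, 1/2 + exp(3*I*pi/4)/2 on |01>, 0 on |10>, 0 on |11>.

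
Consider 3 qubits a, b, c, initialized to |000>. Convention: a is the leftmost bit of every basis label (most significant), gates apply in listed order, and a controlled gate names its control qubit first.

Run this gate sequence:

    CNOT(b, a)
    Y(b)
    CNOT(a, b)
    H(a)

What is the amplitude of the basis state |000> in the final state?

|000> carries amplitude 0 in the final state.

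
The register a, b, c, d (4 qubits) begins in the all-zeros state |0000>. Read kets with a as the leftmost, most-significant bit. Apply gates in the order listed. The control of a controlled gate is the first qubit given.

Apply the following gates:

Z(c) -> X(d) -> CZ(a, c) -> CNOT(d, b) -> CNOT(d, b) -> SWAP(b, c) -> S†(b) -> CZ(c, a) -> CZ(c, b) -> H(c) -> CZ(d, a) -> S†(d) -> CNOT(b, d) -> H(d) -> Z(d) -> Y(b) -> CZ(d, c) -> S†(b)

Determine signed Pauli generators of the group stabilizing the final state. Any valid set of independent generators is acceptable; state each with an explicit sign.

One valid set of independent stabilizer generators is +IIXZ, +IIZX, +ZIII, -IZII (any independent generating set of the same group is equally correct). Key observation: gates 4-5 undo each other exactly, leaving only the rest of the circuit to track.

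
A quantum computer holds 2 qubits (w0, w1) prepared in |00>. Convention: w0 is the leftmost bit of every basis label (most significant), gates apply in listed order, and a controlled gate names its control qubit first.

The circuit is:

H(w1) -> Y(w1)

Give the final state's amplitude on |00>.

The amplitude on |00> is -sqrt(2)*I/2.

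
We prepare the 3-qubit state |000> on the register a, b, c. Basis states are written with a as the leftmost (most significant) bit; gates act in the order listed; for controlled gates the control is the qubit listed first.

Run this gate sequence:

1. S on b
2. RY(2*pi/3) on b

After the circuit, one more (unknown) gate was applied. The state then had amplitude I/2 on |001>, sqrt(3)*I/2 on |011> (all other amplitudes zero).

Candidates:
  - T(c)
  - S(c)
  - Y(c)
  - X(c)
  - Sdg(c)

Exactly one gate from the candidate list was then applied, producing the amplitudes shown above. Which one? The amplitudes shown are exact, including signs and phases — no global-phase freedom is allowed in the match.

The unique candidate consistent with the amplitudes is Y(c).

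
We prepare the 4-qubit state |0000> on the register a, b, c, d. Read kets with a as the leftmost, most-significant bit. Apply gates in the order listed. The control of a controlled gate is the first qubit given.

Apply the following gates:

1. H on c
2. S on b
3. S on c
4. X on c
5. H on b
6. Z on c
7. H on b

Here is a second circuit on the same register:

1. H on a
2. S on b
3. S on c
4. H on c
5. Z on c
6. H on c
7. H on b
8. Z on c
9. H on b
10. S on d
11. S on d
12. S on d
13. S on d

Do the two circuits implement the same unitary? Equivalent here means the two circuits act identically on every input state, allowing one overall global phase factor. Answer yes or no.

No — the two circuits implement different unitaries, even allowing a global phase.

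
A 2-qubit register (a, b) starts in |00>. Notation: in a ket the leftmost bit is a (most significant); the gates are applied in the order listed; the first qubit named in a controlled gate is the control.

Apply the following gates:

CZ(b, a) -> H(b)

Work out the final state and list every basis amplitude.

After the circuit, the state carries amplitude sqrt(2)/2 on |00>, sqrt(2)/2 on |01>, 0 on |10>, 0 on |11>.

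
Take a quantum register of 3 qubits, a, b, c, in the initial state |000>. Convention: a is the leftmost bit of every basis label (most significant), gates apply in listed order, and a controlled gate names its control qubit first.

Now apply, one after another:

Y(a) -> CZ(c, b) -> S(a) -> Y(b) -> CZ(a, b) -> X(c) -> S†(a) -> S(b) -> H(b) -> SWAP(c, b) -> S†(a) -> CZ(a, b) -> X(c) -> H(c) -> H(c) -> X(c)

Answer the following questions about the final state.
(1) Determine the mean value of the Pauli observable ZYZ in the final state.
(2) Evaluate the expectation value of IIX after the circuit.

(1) The observable ZYZ averages to 0.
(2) The observable IIX averages to -1.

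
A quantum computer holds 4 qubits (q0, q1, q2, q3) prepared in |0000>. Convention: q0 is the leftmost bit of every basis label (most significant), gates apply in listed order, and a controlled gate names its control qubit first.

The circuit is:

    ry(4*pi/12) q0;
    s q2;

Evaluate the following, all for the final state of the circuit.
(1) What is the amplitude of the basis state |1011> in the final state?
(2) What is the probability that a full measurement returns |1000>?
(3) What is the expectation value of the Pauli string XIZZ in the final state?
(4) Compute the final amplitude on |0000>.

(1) The final state's coefficient on |1011> equals 0.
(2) Outcome |1000> occurs with probability 1/4.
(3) The expectation value of XIZZ is sqrt(3)/2.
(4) The amplitude on |0000> is sqrt(3)/2.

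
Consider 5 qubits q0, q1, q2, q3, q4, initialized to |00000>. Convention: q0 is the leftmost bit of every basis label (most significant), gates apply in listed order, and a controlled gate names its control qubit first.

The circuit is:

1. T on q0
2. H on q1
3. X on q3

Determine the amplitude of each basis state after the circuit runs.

The resulting statevector has amplitude sqrt(2)/2 on |00010>, sqrt(2)/2 on |01010>, and 0 on every other basis state.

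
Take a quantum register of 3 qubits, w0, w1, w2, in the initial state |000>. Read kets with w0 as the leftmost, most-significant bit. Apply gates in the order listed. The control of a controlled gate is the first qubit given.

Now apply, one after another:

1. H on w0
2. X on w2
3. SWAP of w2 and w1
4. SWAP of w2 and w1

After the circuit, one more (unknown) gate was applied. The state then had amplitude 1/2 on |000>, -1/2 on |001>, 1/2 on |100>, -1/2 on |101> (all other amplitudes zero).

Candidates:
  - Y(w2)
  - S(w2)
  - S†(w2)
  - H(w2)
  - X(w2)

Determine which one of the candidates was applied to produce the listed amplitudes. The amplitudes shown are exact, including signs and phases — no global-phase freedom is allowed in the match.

The applied gate was H(w2). Key observation: the block from step 3 through step 4 cancels to the identity and can be dropped.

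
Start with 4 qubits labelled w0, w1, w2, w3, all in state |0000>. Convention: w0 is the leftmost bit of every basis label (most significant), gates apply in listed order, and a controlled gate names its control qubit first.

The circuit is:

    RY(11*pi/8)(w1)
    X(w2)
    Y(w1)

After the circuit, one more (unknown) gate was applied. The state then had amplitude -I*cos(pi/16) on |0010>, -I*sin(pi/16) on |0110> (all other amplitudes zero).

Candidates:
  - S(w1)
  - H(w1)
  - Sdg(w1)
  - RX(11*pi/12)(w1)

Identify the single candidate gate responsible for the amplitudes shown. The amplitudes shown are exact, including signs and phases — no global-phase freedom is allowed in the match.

The applied gate was H(w1).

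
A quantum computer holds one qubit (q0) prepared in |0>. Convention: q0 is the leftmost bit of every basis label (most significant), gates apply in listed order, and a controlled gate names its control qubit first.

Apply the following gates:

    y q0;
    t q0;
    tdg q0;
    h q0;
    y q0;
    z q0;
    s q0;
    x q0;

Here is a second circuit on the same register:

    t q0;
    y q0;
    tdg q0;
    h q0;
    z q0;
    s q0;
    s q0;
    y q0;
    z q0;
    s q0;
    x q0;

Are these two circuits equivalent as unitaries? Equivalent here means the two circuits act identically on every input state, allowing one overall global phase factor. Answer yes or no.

No, they are not equivalent — no single phase factor reconciles the two unitaries.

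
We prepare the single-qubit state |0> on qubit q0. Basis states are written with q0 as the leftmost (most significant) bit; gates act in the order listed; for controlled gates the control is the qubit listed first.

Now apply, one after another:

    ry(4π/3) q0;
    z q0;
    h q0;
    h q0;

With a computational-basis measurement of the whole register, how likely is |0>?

The probability of measuring |0> is 1/4.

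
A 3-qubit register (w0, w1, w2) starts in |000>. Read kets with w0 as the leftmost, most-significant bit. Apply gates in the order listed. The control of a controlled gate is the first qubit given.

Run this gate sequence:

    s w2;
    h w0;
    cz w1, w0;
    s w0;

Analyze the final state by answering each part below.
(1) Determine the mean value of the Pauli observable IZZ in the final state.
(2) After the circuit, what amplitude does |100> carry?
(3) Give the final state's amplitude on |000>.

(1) The observable IZZ averages to 1.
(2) |100> carries amplitude sqrt(2)*I/2 in the final state.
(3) The amplitude on |000> is sqrt(2)/2.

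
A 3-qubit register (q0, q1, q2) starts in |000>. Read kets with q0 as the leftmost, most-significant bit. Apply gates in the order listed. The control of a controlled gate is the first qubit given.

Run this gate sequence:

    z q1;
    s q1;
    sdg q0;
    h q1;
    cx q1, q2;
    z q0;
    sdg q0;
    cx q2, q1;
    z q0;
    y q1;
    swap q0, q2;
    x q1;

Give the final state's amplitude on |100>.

The amplitude on |100> is sqrt(2)*I/2.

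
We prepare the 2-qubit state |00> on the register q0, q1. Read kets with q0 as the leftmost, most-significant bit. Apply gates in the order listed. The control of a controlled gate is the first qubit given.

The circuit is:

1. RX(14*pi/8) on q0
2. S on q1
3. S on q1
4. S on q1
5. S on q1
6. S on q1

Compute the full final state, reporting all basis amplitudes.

The resulting statevector has amplitude -sqrt(sqrt(2) + 2)/2 on |00>, 0 on |01>, -I*sqrt(2 - sqrt(2))/2 on |10>, 0 on |11>. Key observation: the block from step 3 through step 6 cancels to the identity and can be dropped.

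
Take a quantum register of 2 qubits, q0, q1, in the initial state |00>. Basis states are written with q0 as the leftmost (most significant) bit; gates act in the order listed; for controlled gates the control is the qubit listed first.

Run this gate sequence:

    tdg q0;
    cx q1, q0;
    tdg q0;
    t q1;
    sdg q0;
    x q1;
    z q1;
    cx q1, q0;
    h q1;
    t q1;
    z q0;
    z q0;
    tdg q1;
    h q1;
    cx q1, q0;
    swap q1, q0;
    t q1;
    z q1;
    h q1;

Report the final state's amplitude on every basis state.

The final amplitudes are 0 on |00>, 0 on |01>, -sqrt(2)/2 on |10>, -sqrt(2)/2 on |11>. Key observation: gates 8-15 undo each other exactly, leaving only the rest of the circuit to track.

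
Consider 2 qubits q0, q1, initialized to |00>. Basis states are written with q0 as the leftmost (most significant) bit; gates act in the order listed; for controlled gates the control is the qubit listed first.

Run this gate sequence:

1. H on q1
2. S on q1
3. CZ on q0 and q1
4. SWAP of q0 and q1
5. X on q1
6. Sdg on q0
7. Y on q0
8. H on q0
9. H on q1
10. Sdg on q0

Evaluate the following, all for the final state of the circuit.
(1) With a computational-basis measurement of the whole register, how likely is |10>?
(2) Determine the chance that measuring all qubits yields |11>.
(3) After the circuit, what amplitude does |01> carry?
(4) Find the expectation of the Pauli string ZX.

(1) A full measurement returns |10> with probability 1/2.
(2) Outcome |11> occurs with probability 1/2.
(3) The amplitude on |01> is 0.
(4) In the final state, ZX has expectation 1.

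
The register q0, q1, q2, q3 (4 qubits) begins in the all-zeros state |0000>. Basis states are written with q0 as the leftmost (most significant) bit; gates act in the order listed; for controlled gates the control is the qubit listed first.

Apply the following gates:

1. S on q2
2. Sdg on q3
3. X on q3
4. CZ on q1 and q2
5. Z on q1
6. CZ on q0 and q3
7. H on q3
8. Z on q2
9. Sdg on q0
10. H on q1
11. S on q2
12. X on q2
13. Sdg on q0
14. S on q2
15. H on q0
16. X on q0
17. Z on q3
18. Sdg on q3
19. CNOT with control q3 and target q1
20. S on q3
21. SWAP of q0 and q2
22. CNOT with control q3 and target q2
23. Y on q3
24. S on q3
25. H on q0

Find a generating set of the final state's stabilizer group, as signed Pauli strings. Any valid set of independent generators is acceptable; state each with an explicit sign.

The final state is stabilized by the group generated by -XIII, +IXII, +IIXI, -IIIY; other independent generating sets are equally valid.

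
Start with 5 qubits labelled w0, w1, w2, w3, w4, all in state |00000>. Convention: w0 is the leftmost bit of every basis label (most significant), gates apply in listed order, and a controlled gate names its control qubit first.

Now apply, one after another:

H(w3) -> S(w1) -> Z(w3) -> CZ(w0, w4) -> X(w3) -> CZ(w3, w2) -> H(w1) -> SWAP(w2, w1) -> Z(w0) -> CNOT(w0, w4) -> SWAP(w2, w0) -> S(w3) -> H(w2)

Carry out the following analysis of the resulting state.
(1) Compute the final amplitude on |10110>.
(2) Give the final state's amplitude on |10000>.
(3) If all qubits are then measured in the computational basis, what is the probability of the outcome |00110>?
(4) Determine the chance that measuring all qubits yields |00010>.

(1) The amplitude on |10110> is sqrt(2)*I/4.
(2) The final state's coefficient on |10000> equals -sqrt(2)/4.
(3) A full measurement returns |00110> with probability 1/8.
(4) A full measurement returns |00010> with probability 1/8.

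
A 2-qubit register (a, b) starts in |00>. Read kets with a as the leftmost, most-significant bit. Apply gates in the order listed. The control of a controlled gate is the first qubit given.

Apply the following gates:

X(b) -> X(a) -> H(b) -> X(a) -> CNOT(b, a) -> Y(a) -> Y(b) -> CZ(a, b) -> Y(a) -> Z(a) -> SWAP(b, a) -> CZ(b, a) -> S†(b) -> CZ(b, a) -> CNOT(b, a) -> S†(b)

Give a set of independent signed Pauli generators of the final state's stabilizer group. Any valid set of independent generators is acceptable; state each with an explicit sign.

The final state is stabilized by the group generated by -IX, -ZI; other independent generating sets are equally valid.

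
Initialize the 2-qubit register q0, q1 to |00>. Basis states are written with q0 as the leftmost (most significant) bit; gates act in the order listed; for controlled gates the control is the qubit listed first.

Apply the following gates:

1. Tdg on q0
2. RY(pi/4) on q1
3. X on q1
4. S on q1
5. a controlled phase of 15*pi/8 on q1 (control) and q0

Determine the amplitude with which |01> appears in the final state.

The amplitude on |01> is I*sqrt(sqrt(2) + 2)/2.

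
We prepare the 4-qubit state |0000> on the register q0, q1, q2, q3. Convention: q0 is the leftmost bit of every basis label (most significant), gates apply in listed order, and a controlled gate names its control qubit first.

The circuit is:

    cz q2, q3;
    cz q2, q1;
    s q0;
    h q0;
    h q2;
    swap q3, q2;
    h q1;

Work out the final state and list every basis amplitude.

The resulting statevector has amplitude sqrt(2)/4 on |0000>, sqrt(2)/4 on |0001>, 0 on |0010>, 0 on |0011>, sqrt(2)/4 on |0100>, sqrt(2)/4 on |0101>, 0 on |0110>, 0 on |0111>, sqrt(2)/4 on |1000>, sqrt(2)/4 on |1001>, 0 on |1010>, 0 on |1011>, sqrt(2)/4 on |1100>, sqrt(2)/4 on |1101>, 0 on |1110>, 0 on |1111>.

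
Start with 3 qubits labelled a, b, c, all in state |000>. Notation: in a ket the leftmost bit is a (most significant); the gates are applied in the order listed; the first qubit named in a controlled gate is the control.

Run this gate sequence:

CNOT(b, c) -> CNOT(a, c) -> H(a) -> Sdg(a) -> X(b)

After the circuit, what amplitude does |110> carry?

The amplitude on |110> is -sqrt(2)*I/2.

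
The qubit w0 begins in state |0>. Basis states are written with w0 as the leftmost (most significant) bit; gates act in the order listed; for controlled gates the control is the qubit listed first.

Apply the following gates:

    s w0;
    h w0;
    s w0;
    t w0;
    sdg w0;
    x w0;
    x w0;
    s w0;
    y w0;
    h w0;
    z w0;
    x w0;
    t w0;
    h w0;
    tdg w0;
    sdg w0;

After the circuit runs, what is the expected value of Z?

The expectation value of Z is 1/2.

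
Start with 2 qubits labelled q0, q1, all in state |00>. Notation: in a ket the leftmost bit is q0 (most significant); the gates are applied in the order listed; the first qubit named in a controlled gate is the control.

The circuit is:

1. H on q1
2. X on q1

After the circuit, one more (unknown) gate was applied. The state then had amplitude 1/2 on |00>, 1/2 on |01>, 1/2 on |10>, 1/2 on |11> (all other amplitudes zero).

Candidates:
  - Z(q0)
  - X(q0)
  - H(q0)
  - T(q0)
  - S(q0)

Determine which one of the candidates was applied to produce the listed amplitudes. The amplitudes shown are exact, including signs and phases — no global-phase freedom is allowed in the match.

It was H(q0) that produced the state shown.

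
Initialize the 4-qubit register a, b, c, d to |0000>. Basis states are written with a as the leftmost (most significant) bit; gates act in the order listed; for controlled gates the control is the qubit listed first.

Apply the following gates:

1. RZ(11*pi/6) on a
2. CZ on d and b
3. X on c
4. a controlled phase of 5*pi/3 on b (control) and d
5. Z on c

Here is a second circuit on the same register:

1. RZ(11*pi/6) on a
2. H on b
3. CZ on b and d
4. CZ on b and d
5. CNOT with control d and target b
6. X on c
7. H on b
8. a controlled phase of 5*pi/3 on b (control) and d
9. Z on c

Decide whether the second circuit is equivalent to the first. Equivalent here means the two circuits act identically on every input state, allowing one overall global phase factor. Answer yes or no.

Yes, they are equivalent — the unitaries differ by at most a global phase.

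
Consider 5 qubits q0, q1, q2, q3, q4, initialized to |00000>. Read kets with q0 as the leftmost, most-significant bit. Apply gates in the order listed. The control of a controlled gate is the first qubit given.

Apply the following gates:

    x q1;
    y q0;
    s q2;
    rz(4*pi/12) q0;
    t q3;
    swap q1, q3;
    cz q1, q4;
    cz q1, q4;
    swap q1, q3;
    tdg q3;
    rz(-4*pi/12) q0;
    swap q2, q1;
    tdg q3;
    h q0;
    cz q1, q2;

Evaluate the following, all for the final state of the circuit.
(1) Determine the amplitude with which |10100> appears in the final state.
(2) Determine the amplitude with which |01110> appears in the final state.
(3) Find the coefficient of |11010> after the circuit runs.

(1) The final state's coefficient on |10100> equals -sqrt(2)*I/2.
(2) The final state's coefficient on |01110> equals 0.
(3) |11010> carries amplitude 0 in the final state.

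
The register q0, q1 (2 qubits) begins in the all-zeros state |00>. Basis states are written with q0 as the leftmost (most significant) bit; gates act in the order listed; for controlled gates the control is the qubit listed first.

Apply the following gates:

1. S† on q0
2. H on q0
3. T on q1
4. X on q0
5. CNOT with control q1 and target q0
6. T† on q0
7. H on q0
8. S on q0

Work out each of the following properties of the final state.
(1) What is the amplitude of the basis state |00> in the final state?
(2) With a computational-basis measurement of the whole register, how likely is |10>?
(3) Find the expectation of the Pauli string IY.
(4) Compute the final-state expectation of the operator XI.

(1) |00> carries amplitude 1/2 - exp(3*I*pi/4)/2 in the final state.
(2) A full measurement returns |10> with probability 1/2 - sqrt(2)/4.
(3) The expectation value of IY is 0.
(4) The expectation value of XI is -sqrt(2)/2.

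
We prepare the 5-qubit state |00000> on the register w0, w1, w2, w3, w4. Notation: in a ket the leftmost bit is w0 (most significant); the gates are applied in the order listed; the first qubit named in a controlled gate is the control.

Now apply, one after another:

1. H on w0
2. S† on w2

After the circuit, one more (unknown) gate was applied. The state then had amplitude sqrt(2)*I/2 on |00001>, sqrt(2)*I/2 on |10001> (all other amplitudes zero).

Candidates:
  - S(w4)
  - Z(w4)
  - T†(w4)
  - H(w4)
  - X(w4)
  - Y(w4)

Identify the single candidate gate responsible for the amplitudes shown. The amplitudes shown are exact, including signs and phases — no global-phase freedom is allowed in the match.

The unique candidate consistent with the amplitudes is Y(w4).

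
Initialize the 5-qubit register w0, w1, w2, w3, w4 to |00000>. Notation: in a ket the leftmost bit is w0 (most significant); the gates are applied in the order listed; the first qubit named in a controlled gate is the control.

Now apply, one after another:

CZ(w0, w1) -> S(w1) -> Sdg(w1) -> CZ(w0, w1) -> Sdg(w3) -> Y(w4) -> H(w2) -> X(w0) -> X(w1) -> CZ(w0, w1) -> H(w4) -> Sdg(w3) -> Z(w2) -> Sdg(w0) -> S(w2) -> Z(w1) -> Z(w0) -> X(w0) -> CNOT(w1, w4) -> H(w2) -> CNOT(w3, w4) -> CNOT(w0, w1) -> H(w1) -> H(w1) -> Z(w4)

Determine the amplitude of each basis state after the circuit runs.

The final amplitudes are sqrt(2)*(1 - I)/4 on |01000>, sqrt(2)*(1 - I)/4 on |01001>, sqrt(2)*(1 + I)/4 on |01100>, sqrt(2)*(1 + I)/4 on |01101>, and 0 on every other basis state.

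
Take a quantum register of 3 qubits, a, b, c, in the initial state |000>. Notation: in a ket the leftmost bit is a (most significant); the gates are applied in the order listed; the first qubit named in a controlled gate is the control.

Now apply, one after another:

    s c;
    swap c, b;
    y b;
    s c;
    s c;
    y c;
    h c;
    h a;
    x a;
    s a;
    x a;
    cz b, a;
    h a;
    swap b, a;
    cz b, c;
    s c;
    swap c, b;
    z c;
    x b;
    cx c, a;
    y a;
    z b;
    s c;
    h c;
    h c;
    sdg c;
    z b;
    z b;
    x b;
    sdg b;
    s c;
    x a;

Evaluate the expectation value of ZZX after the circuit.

In the final state, ZZX has expectation 0. Key observation: gates 22-27 undo each other exactly, leaving only the rest of the circuit to track.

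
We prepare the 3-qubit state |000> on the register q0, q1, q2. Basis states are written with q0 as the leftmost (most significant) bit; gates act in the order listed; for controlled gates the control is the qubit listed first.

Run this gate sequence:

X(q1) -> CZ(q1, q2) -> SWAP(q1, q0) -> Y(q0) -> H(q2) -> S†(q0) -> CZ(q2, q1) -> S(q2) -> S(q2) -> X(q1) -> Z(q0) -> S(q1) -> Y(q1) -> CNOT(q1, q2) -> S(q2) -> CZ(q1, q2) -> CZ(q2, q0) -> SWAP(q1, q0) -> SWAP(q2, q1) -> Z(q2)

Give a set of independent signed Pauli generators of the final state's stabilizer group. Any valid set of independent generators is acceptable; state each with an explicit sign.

The stabilizer group can be generated by -IYI, +ZII, +IIZ, among other valid generating sets.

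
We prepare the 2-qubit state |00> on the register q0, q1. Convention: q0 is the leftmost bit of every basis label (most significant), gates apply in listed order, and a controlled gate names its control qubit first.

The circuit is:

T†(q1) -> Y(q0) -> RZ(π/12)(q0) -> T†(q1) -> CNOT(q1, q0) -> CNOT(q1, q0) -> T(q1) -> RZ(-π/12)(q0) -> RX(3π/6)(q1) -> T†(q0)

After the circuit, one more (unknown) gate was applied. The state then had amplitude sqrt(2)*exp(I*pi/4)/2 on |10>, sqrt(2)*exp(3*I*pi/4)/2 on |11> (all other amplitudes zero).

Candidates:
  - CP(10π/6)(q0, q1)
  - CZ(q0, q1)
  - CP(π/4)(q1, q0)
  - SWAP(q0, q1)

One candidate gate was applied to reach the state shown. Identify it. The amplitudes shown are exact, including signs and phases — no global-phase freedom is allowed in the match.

The unique candidate consistent with the amplitudes is CZ(q0, q1). Key observation: the block from step 3 through step 8 cancels to the identity and can be dropped.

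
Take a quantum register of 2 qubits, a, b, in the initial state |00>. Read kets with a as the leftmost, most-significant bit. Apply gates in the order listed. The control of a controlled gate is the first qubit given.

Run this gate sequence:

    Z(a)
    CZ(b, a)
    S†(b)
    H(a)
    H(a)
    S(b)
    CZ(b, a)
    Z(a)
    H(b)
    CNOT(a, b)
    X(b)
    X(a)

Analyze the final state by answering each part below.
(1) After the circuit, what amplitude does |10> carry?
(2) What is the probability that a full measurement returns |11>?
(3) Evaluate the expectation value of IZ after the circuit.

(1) The amplitude on |10> is sqrt(2)/2. Key observation: steps 1-8 multiply out to the identity, so the circuit reduces to the remaining gates.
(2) A full measurement returns |11> with probability 1/2.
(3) In the final state, IZ has expectation 0.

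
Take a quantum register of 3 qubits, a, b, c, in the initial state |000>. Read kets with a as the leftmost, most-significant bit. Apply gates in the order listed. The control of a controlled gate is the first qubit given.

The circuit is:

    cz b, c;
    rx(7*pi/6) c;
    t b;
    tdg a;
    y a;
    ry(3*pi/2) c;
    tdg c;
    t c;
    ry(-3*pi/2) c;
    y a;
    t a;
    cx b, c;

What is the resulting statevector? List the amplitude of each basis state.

The resulting statevector has amplitude -sqrt(6)/4 + sqrt(2)/4 on |000>, I*(-sqrt(6) - sqrt(2))/4 on |001>, and 0 on every other basis state. Key observation: the block from step 4 through step 11 cancels to the identity and can be dropped.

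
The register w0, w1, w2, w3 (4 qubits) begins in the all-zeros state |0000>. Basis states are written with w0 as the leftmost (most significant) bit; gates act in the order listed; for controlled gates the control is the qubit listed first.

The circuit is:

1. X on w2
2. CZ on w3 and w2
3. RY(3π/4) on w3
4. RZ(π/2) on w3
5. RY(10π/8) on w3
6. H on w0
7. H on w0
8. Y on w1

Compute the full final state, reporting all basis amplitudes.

The final amplitudes are (-2 - sqrt(2) - sqrt(2)*I + 2*I)*exp(3*I*pi/4)/4 on |0110>, 1/2 on |0111>, and 0 on every other basis state. Key observation: the block from step 6 through step 7 cancels to the identity and can be dropped.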